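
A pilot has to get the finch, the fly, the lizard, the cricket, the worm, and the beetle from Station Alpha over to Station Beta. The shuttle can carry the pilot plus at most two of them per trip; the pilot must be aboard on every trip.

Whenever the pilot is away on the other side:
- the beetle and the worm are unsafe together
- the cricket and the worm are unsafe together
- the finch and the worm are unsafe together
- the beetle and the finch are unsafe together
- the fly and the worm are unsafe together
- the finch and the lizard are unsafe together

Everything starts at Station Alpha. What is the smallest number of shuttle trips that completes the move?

9

Counting alone: the pilot can take at most 2 across per trip to Station Beta, so moving all 6 needs at least 3 loaded trips out, with a return between consecutive ones — at least 5 crossings.
The safety rule pushes this higher. Following every safe sequence of crossings, the most of the 6 that can be at Station Beta as the shuttle arrives there on crossings 5, 7 is 4, 5 respectively — never all 6.
So no plan with fewer than 9 crossings exists, and this one achieves 9:
1. Pilot goes to Station Beta with the finch and the worm.
2. Pilot goes back to Station Alpha with the finch.
3. Pilot goes to Station Beta with the finch and the fly.
4. Pilot goes back to Station Alpha with the worm.
5. Pilot goes to Station Beta with the cricket and the worm.
6. Pilot goes back to Station Alpha with the worm.
7. Pilot goes to Station Beta with the beetle and the lizard.
8. Pilot goes back to Station Alpha with the finch.
9. Pilot goes to Station Beta with the finch and the worm.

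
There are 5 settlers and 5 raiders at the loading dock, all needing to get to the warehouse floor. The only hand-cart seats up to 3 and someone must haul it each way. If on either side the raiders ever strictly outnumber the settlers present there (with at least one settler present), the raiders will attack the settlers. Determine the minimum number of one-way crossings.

11

Counting alone: each trip to the warehouse floor takes at most 3 across and each return brings at least 1 back, so after t trips out (and t−1 returns) at most 3t − (t−1) of the 10 are across; that first reaches 10 at t = 5, so at least 9 crossings are needed.
The safety rule pushes this higher. Following every safe sequence of crossings, the most of the 10 that can be at the warehouse floor as the hand-cart arrives there on crossing 9 is 9 — never all 10.
So no plan with fewer than 11 crossings exists, and this one achieves 11:
1. 2 raiders → the warehouse floor.  (the loading dock: 5S 3R; the warehouse floor: 0S 2R)
2. 1 raider ← the loading dock.  (the loading dock: 5S 4R; the warehouse floor: 0S 1R)
3. 3 raiders → the warehouse floor.  (the loading dock: 5S 1R; the warehouse floor: 0S 4R)
4. 1 raider ← the loading dock.  (the loading dock: 5S 2R; the warehouse floor: 0S 3R)
5. 3 settlers → the warehouse floor.  (the loading dock: 2S 2R; the warehouse floor: 3S 3R)
6. 1 settler and 1 raider ← the loading dock.  (the loading dock: 3S 3R; the warehouse floor: 2S 2R)
7. 3 settlers → the warehouse floor.  (the loading dock: 0S 3R; the warehouse floor: 5S 2R)
8. 1 raider ← the loading dock.  (the loading dock: 0S 4R; the warehouse floor: 5S 1R)
9. 2 raiders → the warehouse floor.  (the loading dock: 0S 2R; the warehouse floor: 5S 3R)
10. 1 raider ← the loading dock.  (the loading dock: 0S 3R; the warehouse floor: 5S 2R)
11. 3 raiders → the warehouse floor.  (the loading dock: 0S 0R; the warehouse floor: 5S 5R)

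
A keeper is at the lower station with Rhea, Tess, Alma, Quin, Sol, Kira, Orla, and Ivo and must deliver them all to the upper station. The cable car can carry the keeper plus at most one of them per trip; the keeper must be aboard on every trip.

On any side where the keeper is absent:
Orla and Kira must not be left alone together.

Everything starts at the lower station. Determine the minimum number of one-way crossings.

Counting alone: the keeper can take at most 1 across per trip to the upper station, so moving all 8 needs at least 8 loaded trips out, with a return between consecutive ones — at least 15 crossings.
The plan below uses exactly 15 crossings, so it is optimal:
1. Keeper goes to the upper station with Kira.  [the lower station: Alma, Ivo, Orla, Quin, Rhea, Sol, Tess | the upper station: Kira]
2. Keeper goes back to the lower station alone.  [the lower station: Alma, Ivo, Orla, Quin, Rhea, Sol, Tess | the upper station: Kira]
3. Keeper goes to the upper station with Rhea.  [the lower station: Alma, Ivo, Orla, Quin, Sol, Tess | the upper station: Kira, Rhea]
4. Keeper goes back to the lower station alone.  [the lower station: Alma, Ivo, Orla, Quin, Sol, Tess | the upper station: Kira, Rhea]
5. Keeper goes to the upper station with Tess.  [the lower station: Alma, Ivo, Orla, Quin, Sol | the upper station: Kira, Rhea, Tess]
6. Keeper goes back to the lower station alone.  [the lower station: Alma, Ivo, Orla, Quin, Sol | the upper station: Kira, Rhea, Tess]
7. Keeper goes to the upper station with Alma.  [the lower station: Ivo, Orla, Quin, Sol | the upper station: Alma, Kira, Rhea, Tess]
8. Keeper goes back to the lower station alone.  [the lower station: Ivo, Orla, Quin, Sol | the upper station: Alma, Kira, Rhea, Tess]
9. Keeper goes to the upper station with Quin.  [the lower station: Ivo, Orla, Sol | the upper station: Alma, Kira, Quin, Rhea, Tess]
10. Keeper goes back to the lower station alone.  [the lower station: Ivo, Orla, Sol | the upper station: Alma, Kira, Quin, Rhea, Tess]
11. Keeper goes to the upper station with Sol.  [the lower station: Ivo, Orla | the upper station: Alma, Kira, Quin, Rhea, Sol, Tess]
12. Keeper goes back to the lower station alone.  [the lower station: Ivo, Orla | the upper station: Alma, Kira, Quin, Rhea, Sol, Tess]
13. Keeper goes to the upper station with Ivo.  [the lower station: Orla | the upper station: Alma, Ivo, Kira, Quin, Rhea, Sol, Tess]
14. Keeper goes back to the lower station alone.  [the lower station: Orla | the upper station: Alma, Ivo, Kira, Quin, Rhea, Sol, Tess]
15. Keeper goes to the upper station with Orla.  [the lower station: — | the upper station: Alma, Ivo, Kira, Orla, Quin, Rhea, Sol, Tess]

15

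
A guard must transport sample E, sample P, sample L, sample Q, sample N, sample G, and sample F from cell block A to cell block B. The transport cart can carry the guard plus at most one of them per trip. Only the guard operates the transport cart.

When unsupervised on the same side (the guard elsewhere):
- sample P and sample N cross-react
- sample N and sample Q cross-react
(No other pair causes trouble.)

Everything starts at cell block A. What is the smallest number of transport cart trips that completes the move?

15

Counting alone: the guard can take at most 1 across per trip to cell block B, so moving all 7 needs at least 7 loaded trips out, with a return between consecutive ones — at least 13 crossings.
The safety rule pushes this higher. Following every safe sequence of crossings, the most of the 7 that can be at cell block B as the transport cart arrives there on crossing 13 is 6 — never all 7.
So no plan with fewer than 15 crossings exists, and this one achieves 15:
1. Guard goes to cell block B with sample N.  [cell block A: sample E, sample F, sample G, sample L, sample P, sample Q | cell block B: sample N]
2. Guard goes back to cell block A alone.  [cell block A: sample E, sample F, sample G, sample L, sample P, sample Q | cell block B: sample N]
3. Guard goes to cell block B with sample E.  [cell block A: sample F, sample G, sample L, sample P, sample Q | cell block B: sample E, sample N]
4. Guard goes back to cell block A alone.  [cell block A: sample F, sample G, sample L, sample P, sample Q | cell block B: sample E, sample N]
5. Guard goes to cell block B with sample P.  [cell block A: sample F, sample G, sample L, sample Q | cell block B: sample E, sample N, sample P]
6. Guard goes back to cell block A with sample N.  [cell block A: sample F, sample G, sample L, sample N, sample Q | cell block B: sample E, sample P]
7. Guard goes to cell block B with sample Q.  [cell block A: sample F, sample G, sample L, sample N | cell block B: sample E, sample P, sample Q]
8. Guard goes back to cell block A alone.  [cell block A: sample F, sample G, sample L, sample N | cell block B: sample E, sample P, sample Q]
9. Guard goes to cell block B with sample L.  [cell block A: sample F, sample G, sample N | cell block B: sample E, sample L, sample P, sample Q]
10. Guard goes back to cell block A alone.  [cell block A: sample F, sample G, sample N | cell block B: sample E, sample L, sample P, sample Q]
11. Guard goes to cell block B with sample G.  [cell block A: sample F, sample N | cell block B: sample E, sample G, sample L, sample P, sample Q]
12. Guard goes back to cell block A alone.  [cell block A: sample F, sample N | cell block B: sample E, sample G, sample L, sample P, sample Q]
13. Guard goes to cell block B with sample F.  [cell block A: sample N | cell block B: sample E, sample F, sample G, sample L, sample P, sample Q]
14. Guard goes back to cell block A alone.  [cell block A: sample N | cell block B: sample E, sample F, sample G, sample L, sample P, sample Q]
15. Guard goes to cell block B with sample N.  [cell block A: — | cell block B: sample E, sample F, sample G, sample L, sample N, sample P, sample Q]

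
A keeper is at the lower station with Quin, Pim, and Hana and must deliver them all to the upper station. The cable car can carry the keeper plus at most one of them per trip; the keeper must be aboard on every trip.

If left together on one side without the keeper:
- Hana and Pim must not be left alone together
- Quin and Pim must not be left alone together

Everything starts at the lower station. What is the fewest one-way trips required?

7

Counting alone: the keeper can take at most 1 across per trip to the upper station, so moving all 3 needs at least 3 loaded trips out, with a return between consecutive ones — at least 5 crossings.
The safety rule pushes this higher. Following every safe sequence of crossings, the most of the 3 that can be at the upper station as the cable car arrives there on crossing 5 is 2 — never all 3.
So no plan with fewer than 7 crossings exists, and this one achieves 7:
1. Keeper goes to the upper station with Pim.
2. Keeper goes back to the lower station alone.
3. Keeper goes to the upper station with Quin.
4. Keeper goes back to the lower station with Pim.
5. Keeper goes to the upper station with Hana.
6. Keeper goes back to the lower station alone.
7. Keeper goes to the upper station with Pim.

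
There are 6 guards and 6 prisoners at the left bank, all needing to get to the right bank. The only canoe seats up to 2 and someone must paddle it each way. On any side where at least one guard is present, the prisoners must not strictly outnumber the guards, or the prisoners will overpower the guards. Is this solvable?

No

Following every safe sequence of crossings from the start, the most of the 12 that can be at the right bank as the canoe arrives there on crossings 1, 3, 5, 7, 9 is 2, 3, 4, 5, 6 respectively; the best ever achieved is 6 of 12.
From crossing 11 on, no configuration arises that was not already reachable earlier: only 15 distinct safe configurations (who is on which side, and where the canoe is) can ever be reached, none of them has everyone across, and every continuation just revisits them. They are: 0 guards + 0 prisoners across (canoe back at the start); 0 guards + 1 prisoner across (canoe there); 0 guards + 1 prisoner across (canoe back at the start); 0 guards + 2 prisoners across (canoe there); 0 guards + 2 prisoners across (canoe back at the start); 0 guards + 3 prisoners across (canoe there); 0 guards + 3 prisoners across (canoe back at the start); 0 guards + 4 prisoners across (canoe there); 0 guards + 4 prisoners across (canoe back at the start); 0 guards + 5 prisoners across (canoe there); 0 guards + 5 prisoners across (canoe back at the start); 0 guards + 6 prisoners across (canoe there); 1 guard + 1 prisoner across (canoe there); 1 guard + 1 prisoner across (canoe back at the start); 2 guards + 2 prisoners across (canoe there). So no valid plan exists.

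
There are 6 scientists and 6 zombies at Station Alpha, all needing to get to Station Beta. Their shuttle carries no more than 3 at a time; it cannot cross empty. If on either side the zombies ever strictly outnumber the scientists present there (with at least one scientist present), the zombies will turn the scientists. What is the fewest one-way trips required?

impossible

Following every safe sequence of crossings from the start, the most of the 12 that can be at Station Beta as the shuttle arrives there on crossings 1, 3, 5 is 3, 5, 6 respectively; the best ever achieved is 6 of 12.
From crossing 7 on, no configuration arises that was not already reachable earlier: only 17 distinct safe configurations (who is on which side, and where the shuttle is) can ever be reached, none of them has everyone across, and every continuation just revisits them. They are: 0 scientists + 0 zombies across (shuttle back at the start); 0 scientists + 1 zombie across (shuttle there); 0 scientists + 1 zombie across (shuttle back at the start); 0 scientists + 2 zombies across (shuttle there); 0 scientists + 2 zombies across (shuttle back at the start); 0 scientists + 3 zombies across (shuttle there); 0 scientists + 3 zombies across (shuttle back at the start); 0 scientists + 4 zombies across (shuttle there); 0 scientists + 4 zombies across (shuttle back at the start); 0 scientists + 5 zombies across (shuttle there); 0 scientists + 5 zombies across (shuttle back at the start); 0 scientists + 6 zombies across (shuttle there); 1 scientist + 1 zombie across (shuttle there); 1 scientist + 1 zombie across (shuttle back at the start); 2 scientists + 2 zombies across (shuttle there); 2 scientists + 2 zombies across (shuttle back at the start); 3 scientists + 3 zombies across (shuttle there). So no valid plan exists.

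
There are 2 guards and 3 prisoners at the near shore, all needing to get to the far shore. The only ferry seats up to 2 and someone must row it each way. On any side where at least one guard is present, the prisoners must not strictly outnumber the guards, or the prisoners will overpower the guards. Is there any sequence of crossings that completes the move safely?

No

The prisoners already outnumber the guards at the near shore before anyone moves, so the starting position itself is disallowed.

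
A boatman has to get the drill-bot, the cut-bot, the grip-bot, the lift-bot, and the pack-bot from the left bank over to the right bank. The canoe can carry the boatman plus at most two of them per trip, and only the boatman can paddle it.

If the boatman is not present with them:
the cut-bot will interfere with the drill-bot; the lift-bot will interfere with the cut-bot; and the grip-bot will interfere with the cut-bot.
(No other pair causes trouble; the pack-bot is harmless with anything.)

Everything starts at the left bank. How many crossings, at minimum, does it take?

Counting alone: the boatman can take at most 2 across per trip to the right bank, so moving all 5 needs at least 3 loaded trips out, with a return between consecutive ones — at least 5 crossings.
The plan below uses exactly 5 crossings, so it is optimal:
1. Boatman goes to the right bank with the cut-bot and the drill-bot.  [the left bank: the grip-bot, the lift-bot, the pack-bot | the right bank: the cut-bot, the drill-bot]
2. Boatman goes back to the left bank with the cut-bot.  [the left bank: the cut-bot, the grip-bot, the lift-bot, the pack-bot | the right bank: the drill-bot]
3. Boatman goes to the right bank with the grip-bot and the lift-bot.  [the left bank: the cut-bot, the pack-bot | the right bank: the drill-bot, the grip-bot, the lift-bot]
4. Boatman goes back to the left bank alone.  [the left bank: the cut-bot, the pack-bot | the right bank: the drill-bot, the grip-bot, the lift-bot]
5. Boatman goes to the right bank with the cut-bot and the pack-bot.  [the left bank: — | the right bank: the cut-bot, the drill-bot, the grip-bot, the lift-bot, the pack-bot]

5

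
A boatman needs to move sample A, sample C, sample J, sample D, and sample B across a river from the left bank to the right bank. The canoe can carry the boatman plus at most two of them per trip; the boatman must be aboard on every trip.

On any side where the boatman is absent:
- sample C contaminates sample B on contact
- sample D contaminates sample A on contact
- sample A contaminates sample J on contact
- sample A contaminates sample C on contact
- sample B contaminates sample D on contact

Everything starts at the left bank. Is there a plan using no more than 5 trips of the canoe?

No

Counting alone: the boatman can take at most 2 across per trip to the right bank, so moving all 5 needs at least 3 loaded trips out, with a return between consecutive ones — at least 5 crossings.
The safety rule pushes this higher. Following every safe sequence of crossings, the most of the 5 that can be at the right bank as the canoe arrives there on crossing 5 is 4 — never all 5.
So the move cannot be finished within 5 crossings. (The shortest complete plan takes 7:)
1. Boatman goes to the right bank with sample A and sample B.  [the left bank: sample C, sample D, sample J | the right bank: sample A, sample B]
2. Boatman goes back to the left bank alone.  [the left bank: sample C, sample D, sample J | the right bank: sample A, sample B]
3. Boatman goes to the right bank with sample C.  [the left bank: sample D, sample J | the right bank: sample A, sample B, sample C]
4. Boatman goes back to the left bank with sample A and sample B.  [the left bank: sample A, sample B, sample D, sample J | the right bank: sample C]
5. Boatman goes to the right bank with sample D and sample J.  [the left bank: sample A, sample B | the right bank: sample C, sample D, sample J]
6. Boatman goes back to the left bank alone.  [the left bank: sample A, sample B | the right bank: sample C, sample D, sample J]
7. Boatman goes to the right bank with sample A and sample B.  [the left bank: — | the right bank: sample A, sample B, sample C, sample D, sample J]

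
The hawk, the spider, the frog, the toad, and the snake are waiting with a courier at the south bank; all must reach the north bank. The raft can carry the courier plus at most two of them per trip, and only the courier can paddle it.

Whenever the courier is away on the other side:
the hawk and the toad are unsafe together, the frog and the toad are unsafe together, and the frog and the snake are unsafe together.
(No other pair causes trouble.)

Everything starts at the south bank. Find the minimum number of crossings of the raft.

Counting alone: the courier can take at most 2 across per trip to the north bank, so moving all 5 needs at least 3 loaded trips out, with a return between consecutive ones — at least 5 crossings.
The plan below uses exactly 5 crossings, so it is optimal:
1. Courier goes to the north bank with the frog and the hawk.  [the south bank: the snake, the spider, the toad | the north bank: the frog, the hawk]
2. Courier goes back to the south bank alone.  [the south bank: the snake, the spider, the toad | the north bank: the frog, the hawk]
3. Courier goes to the north bank with the spider.  [the south bank: the snake, the toad | the north bank: the frog, the hawk, the spider]
4. Courier goes back to the south bank alone.  [the south bank: the snake, the toad | the north bank: the frog, the hawk, the spider]
5. Courier goes to the north bank with the snake and the toad.  [the south bank: — | the north bank: the frog, the hawk, the snake, the spider, the toad]

5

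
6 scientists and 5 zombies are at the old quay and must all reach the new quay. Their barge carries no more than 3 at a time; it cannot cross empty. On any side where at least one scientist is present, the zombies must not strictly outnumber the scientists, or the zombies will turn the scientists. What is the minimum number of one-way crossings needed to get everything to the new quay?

Counting alone: each trip to the new quay takes at most 3 across and each return brings at least 1 back, so after t trips out (and t−1 returns) at most 3t − (t−1) of the 11 are across; that first reaches 11 at t = 5, so at least 9 crossings are needed.
The plan below uses exactly 9 crossings, so it is optimal:
1. 3 zombies → the new quay.  (the old quay: 6S 2Z; the new quay: 0S 3Z)
2. 1 zombie ← the old quay.  (the old quay: 6S 3Z; the new quay: 0S 2Z)
3. 3 scientists → the new quay.  (the old quay: 3S 3Z; the new quay: 3S 2Z)
4. 1 scientist ← the old quay.  (the old quay: 4S 3Z; the new quay: 2S 2Z)
5. 2 scientists and 1 zombie → the new quay.  (the old quay: 2S 2Z; the new quay: 4S 3Z)
6. 1 scientist ← the old quay.  (the old quay: 3S 2Z; the new quay: 3S 3Z)
7. 2 scientists and 1 zombie → the new quay.  (the old quay: 1S 1Z; the new quay: 5S 4Z)
8. 1 scientist ← the old quay.  (the old quay: 2S 1Z; the new quay: 4S 4Z)
9. 2 scientists and 1 zombie → the new quay.  (the old quay: 0S 0Z; the new quay: 6S 5Z)

9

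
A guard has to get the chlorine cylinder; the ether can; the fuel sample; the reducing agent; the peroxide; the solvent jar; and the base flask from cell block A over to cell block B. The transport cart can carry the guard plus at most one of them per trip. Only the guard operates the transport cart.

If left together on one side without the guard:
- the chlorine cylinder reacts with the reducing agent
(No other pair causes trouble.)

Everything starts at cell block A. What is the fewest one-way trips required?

Counting alone: the guard can take at most 1 across per trip to cell block B, so moving all 7 needs at least 7 loaded trips out, with a return between consecutive ones — at least 13 crossings.
The plan below uses exactly 13 crossings, so it is optimal:
1. Guard goes to cell block B with the chlorine cylinder.  [cell block A: the base flask, the ether can, the fuel sample, the peroxide, the reducing agent, the solvent jar | cell block B: the chlorine cylinder]
2. Guard goes back to cell block A alone.  [cell block A: the base flask, the ether can, the fuel sample, the peroxide, the reducing agent, the solvent jar | cell block B: the chlorine cylinder]
3. Guard goes to cell block B with the ether can.  [cell block A: the base flask, the fuel sample, the peroxide, the reducing agent, the solvent jar | cell block B: the chlorine cylinder, the ether can]
4. Guard goes back to cell block A alone.  [cell block A: the base flask, the fuel sample, the peroxide, the reducing agent, the solvent jar | cell block B: the chlorine cylinder, the ether can]
5. Guard goes to cell block B with the fuel sample.  [cell block A: the base flask, the peroxide, the reducing agent, the solvent jar | cell block B: the chlorine cylinder, the ether can, the fuel sample]
6. Guard goes back to cell block A alone.  [cell block A: the base flask, the peroxide, the reducing agent, the solvent jar | cell block B: the chlorine cylinder, the ether can, the fuel sample]
7. Guard goes to cell block B with the peroxide.  [cell block A: the base flask, the reducing agent, the solvent jar | cell block B: the chlorine cylinder, the ether can, the fuel sample, the peroxide]
8. Guard goes back to cell block A alone.  [cell block A: the base flask, the reducing agent, the solvent jar | cell block B: the chlorine cylinder, the ether can, the fuel sample, the peroxide]
9. Guard goes to cell block B with the solvent jar.  [cell block A: the base flask, the reducing agent | cell block B: the chlorine cylinder, the ether can, the fuel sample, the peroxide, the solvent jar]
10. Guard goes back to cell block A alone.  [cell block A: the base flask, the reducing agent | cell block B: the chlorine cylinder, the ether can, the fuel sample, the peroxide, the solvent jar]
11. Guard goes to cell block B with the base flask.  [cell block A: the reducing agent | cell block B: the base flask, the chlorine cylinder, the ether can, the fuel sample, the peroxide, the solvent jar]
12. Guard goes back to cell block A alone.  [cell block A: the reducing agent | cell block B: the base flask, the chlorine cylinder, the ether can, the fuel sample, the peroxide, the solvent jar]
13. Guard goes to cell block B with the reducing agent.  [cell block A: — | cell block B: the base flask, the chlorine cylinder, the ether can, the fuel sample, the peroxide, the reducing agent, the solvent jar]

13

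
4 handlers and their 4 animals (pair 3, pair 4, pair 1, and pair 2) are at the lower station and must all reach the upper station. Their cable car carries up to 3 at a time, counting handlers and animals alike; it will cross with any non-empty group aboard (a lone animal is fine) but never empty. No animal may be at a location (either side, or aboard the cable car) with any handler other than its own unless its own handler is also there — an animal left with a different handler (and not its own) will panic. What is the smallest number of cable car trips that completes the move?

Counting alone: each trip to the upper station takes at most 3 across and each return brings at least 1 back, so after t trips out (and t−1 returns) at most 3t − (t−1) of the 8 are across; that first reaches 8 at t = 4, so at least 7 crossings are needed.
The safety rule pushes this higher. Following every safe sequence of crossings, the most of the 8 that can be at the upper station as the cable car arrives there on crossing 7 is 7 — never all 8.
So no plan with fewer than 9 crossings exists, and this one achieves 9:
1. animal 3 and handler 3 cross → the upper station.
2. handler 3 crosses ← the lower station.
3. animal 4, handler 3, and handler 4 cross → the upper station.
4. animal 3 and handler 3 cross ← the lower station.
5. handler 1, handler 2, and handler 3 cross → the upper station.
6. animal 4 crosses ← the lower station.
7. animal 3 and animal 4 cross → the upper station.
8. animal 3 crosses ← the lower station.
9. animal 1, animal 2, and animal 3 cross → the upper station.

9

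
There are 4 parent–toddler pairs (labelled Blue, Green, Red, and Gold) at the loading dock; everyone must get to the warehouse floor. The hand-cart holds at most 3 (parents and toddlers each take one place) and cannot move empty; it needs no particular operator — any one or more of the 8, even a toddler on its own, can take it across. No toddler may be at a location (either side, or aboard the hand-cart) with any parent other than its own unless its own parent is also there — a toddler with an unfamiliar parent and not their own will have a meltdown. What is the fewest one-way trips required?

Counting alone: each trip to the warehouse floor takes at most 3 across and each return brings at least 1 back, so after t trips out (and t−1 returns) at most 3t − (t−1) of the 8 are across; that first reaches 8 at t = 4, so at least 7 crossings are needed.
The safety rule pushes this higher. Following every safe sequence of crossings, the most of the 8 that can be at the warehouse floor as the hand-cart arrives there on crossing 7 is 7 — never all 8.
So no plan with fewer than 9 crossings exists, and this one achieves 9:
1. parent Blue and toddler Blue cross → the warehouse floor.
2. parent Blue crosses ← the loading dock.
3. parent Blue, parent Green, and toddler Green cross → the warehouse floor.
4. parent Blue and toddler Blue cross ← the loading dock.
5. parent Blue, parent Gold, and parent Red cross → the warehouse floor.
6. toddler Green crosses ← the loading dock.
7. toddler Blue and toddler Green cross → the warehouse floor.
8. toddler Blue crosses ← the loading dock.
9. toddler Blue, toddler Gold, and toddler Red cross → the warehouse floor.

9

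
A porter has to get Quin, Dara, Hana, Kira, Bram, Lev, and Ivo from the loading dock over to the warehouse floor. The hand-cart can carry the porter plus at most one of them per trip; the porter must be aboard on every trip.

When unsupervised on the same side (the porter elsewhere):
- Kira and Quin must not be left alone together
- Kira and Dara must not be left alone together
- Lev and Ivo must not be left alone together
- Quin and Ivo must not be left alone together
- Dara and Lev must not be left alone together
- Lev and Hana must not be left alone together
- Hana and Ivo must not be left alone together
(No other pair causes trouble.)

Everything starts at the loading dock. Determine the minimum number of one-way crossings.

Whatever the first load, the items left behind include a forbidden pair without the porter. No opening move is safe, so no plan exists.

impossible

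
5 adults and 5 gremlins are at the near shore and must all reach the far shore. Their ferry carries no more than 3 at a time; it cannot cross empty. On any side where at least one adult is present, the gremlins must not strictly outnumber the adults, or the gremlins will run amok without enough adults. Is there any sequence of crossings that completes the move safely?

1. 2 gremlins → the far shore.  (the near shore: 5A 3G; the far shore: 0A 2G)
2. 1 gremlin ← the near shore.  (the near shore: 5A 4G; the far shore: 0A 1G)
3. 3 gremlins → the far shore.  (the near shore: 5A 1G; the far shore: 0A 4G)
4. 1 gremlin ← the near shore.  (the near shore: 5A 2G; the far shore: 0A 3G)
5. 3 adults → the far shore.  (the near shore: 2A 2G; the far shore: 3A 3G)
6. 1 adult and 1 gremlin ← the near shore.  (the near shore: 3A 3G; the far shore: 2A 2G)
7. 3 adults → the far shore.  (the near shore: 0A 3G; the far shore: 5A 2G)
8. 1 gremlin ← the near shore.  (the near shore: 0A 4G; the far shore: 5A 1G)
9. 2 gremlins → the far shore.  (the near shore: 0A 2G; the far shore: 5A 3G)
10. 1 gremlin ← the near shore.  (the near shore: 0A 3G; the far shore: 5A 2G)
11. 3 gremlins → the far shore.  (the near shore: 0A 0G; the far shore: 5A 5G)

Yes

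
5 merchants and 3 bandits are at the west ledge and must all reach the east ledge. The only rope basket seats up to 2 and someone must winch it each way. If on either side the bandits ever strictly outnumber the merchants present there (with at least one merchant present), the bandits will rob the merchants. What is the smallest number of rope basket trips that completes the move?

Counting alone: each trip to the east ledge takes at most 2 across and each return brings at least 1 back, so after t trips out (and t−1 returns) at most 2t − (t−1) of the 8 are across; that first reaches 8 at t = 7, so at least 13 crossings are needed.
The plan below uses exactly 13 crossings, so it is optimal:
1. 2 bandits → the east ledge.  (the west ledge: 5M 1B; the east ledge: 0M 2B)
2. 1 bandit ← the west ledge.  (the west ledge: 5M 2B; the east ledge: 0M 1B)
3. 2 bandits → the east ledge.  (the west ledge: 5M 0B; the east ledge: 0M 3B)
4. 1 bandit ← the west ledge.  (the west ledge: 5M 1B; the east ledge: 0M 2B)
5. 2 merchants → the east ledge.  (the west ledge: 3M 1B; the east ledge: 2M 2B)
6. 1 bandit ← the west ledge.  (the west ledge: 3M 2B; the east ledge: 2M 1B)
7. 1 merchant and 1 bandit → the east ledge.  (the west ledge: 2M 1B; the east ledge: 3M 2B)
8. 1 bandit ← the west ledge.  (the west ledge: 2M 2B; the east ledge: 3M 1B)
9. 2 bandits → the east ledge.  (the west ledge: 2M 0B; the east ledge: 3M 3B)
10. 1 bandit ← the west ledge.  (the west ledge: 2M 1B; the east ledge: 3M 2B)
11. 1 merchant and 1 bandit → the east ledge.  (the west ledge: 1M 0B; the east ledge: 4M 3B)
12. 1 bandit ← the west ledge.  (the west ledge: 1M 1B; the east ledge: 4M 2B)
13. 1 merchant and 1 bandit → the east ledge.  (the west ledge: 0M 0B; the east ledge: 5M 3B)

13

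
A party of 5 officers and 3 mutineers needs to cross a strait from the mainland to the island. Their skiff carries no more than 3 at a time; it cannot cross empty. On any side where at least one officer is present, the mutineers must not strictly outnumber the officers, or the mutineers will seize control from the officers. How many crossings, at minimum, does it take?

7

Counting alone: each trip to the island takes at most 3 across and each return brings at least 1 back, so after t trips out (and t−1 returns) at most 3t − (t−1) of the 8 are across; that first reaches 8 at t = 4, so at least 7 crossings are needed.
The plan below uses exactly 7 crossings, so it is optimal:
1. 2 mutineers → the island.  (the mainland: 5O 1M; the island: 0O 2M)
2. 1 mutineer ← the mainland.  (the mainland: 5O 2M; the island: 0O 1M)
3. 2 officers and 1 mutineer → the island.  (the mainland: 3O 1M; the island: 2O 2M)
4. 1 mutineer ← the mainland.  (the mainland: 3O 2M; the island: 2O 1M)
5. 1 officer and 2 mutineers → the island.  (the mainland: 2O 0M; the island: 3O 3M)
6. 1 mutineer ← the mainland.  (the mainland: 2O 1M; the island: 3O 2M)
7. 2 officers and 1 mutineer → the island.  (the mainland: 0O 0M; the island: 5O 3M)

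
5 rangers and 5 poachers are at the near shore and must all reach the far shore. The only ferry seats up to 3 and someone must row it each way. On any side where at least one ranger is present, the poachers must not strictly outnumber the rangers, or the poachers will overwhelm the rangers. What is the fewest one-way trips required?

11

Counting alone: each trip to the far shore takes at most 3 across and each return brings at least 1 back, so after t trips out (and t−1 returns) at most 3t − (t−1) of the 10 are across; that first reaches 10 at t = 5, so at least 9 crossings are needed.
The safety rule pushes this higher. Following every safe sequence of crossings, the most of the 10 that can be at the far shore as the ferry arrives there on crossing 9 is 9 — never all 10.
So no plan with fewer than 11 crossings exists, and this one achieves 11:
1. 2 poachers → the far shore.  (the near shore: 5R 3P; the far shore: 0R 2P)
2. 1 poacher ← the near shore.  (the near shore: 5R 4P; the far shore: 0R 1P)
3. 3 poachers → the far shore.  (the near shore: 5R 1P; the far shore: 0R 4P)
4. 1 poacher ← the near shore.  (the near shore: 5R 2P; the far shore: 0R 3P)
5. 3 rangers → the far shore.  (the near shore: 2R 2P; the far shore: 3R 3P)
6. 1 ranger and 1 poacher ← the near shore.  (the near shore: 3R 3P; the far shore: 2R 2P)
7. 3 rangers → the far shore.  (the near shore: 0R 3P; the far shore: 5R 2P)
8. 1 poacher ← the near shore.  (the near shore: 0R 4P; the far shore: 5R 1P)
9. 2 poachers → the far shore.  (the near shore: 0R 2P; the far shore: 5R 3P)
10. 1 poacher ← the near shore.  (the near shore: 0R 3P; the far shore: 5R 2P)
11. 3 poachers → the far shore.  (the near shore: 0R 0P; the far shore: 5R 5P)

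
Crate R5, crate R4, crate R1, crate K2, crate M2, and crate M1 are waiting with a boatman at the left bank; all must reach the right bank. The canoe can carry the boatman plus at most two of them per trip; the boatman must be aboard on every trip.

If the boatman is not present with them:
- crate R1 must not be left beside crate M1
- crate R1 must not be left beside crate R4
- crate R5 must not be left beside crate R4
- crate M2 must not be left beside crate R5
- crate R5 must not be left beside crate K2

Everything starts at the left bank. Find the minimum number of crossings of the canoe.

7

Counting alone: the boatman can take at most 2 across per trip to the right bank, so moving all 6 needs at least 3 loaded trips out, with a return between consecutive ones — at least 5 crossings.
The safety rule pushes this higher. Following every safe sequence of crossings, the most of the 6 that can be at the right bank as the canoe arrives there on crossing 5 is 5 — never all 6.
So no plan with fewer than 7 crossings exists, and this one achieves 7:
1. Boatman goes to the right bank with crate R1 and crate R5.
2. Boatman goes back to the left bank alone.
3. Boatman goes to the right bank with crate K2 and crate R4.
4. Boatman goes back to the left bank with crate R1 and crate R5.
5. Boatman goes to the right bank with crate M1 and crate M2.
6. Boatman goes back to the left bank alone.
7. Boatman goes to the right bank with crate R1 and crate R5.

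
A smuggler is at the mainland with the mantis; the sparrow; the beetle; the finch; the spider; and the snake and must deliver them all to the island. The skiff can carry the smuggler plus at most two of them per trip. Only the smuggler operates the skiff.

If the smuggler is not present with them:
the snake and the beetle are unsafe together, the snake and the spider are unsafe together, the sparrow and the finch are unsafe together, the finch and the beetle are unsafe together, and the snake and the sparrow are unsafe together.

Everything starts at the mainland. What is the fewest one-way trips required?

7

Counting alone: the smuggler can take at most 2 across per trip to the island, so moving all 6 needs at least 3 loaded trips out, with a return between consecutive ones — at least 5 crossings.
The safety rule pushes this higher. Following every safe sequence of crossings, the most of the 6 that can be at the island as the skiff arrives there on crossing 5 is 5 — never all 6.
So no plan with fewer than 7 crossings exists, and this one achieves 7:
1. Smuggler goes to the island with the finch and the snake.
2. Smuggler goes back to the mainland alone.
3. Smuggler goes to the island with the mantis and the sparrow.
4. Smuggler goes back to the mainland with the finch and the snake.
5. Smuggler goes to the island with the beetle and the spider.
6. Smuggler goes back to the mainland alone.
7. Smuggler goes to the island with the finch and the snake.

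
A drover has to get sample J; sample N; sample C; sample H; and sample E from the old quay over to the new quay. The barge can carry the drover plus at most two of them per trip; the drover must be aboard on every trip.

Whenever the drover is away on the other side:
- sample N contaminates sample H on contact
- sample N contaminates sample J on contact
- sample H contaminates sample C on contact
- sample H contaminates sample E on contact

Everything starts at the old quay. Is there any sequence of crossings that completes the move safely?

Yes

1. Drover goes to the new quay with sample H and sample J.
2. Drover goes back to the old quay alone.
3. Drover goes to the new quay with sample C and sample E.
4. Drover goes back to the old quay with sample H.
5. Drover goes to the new quay with sample H and sample N.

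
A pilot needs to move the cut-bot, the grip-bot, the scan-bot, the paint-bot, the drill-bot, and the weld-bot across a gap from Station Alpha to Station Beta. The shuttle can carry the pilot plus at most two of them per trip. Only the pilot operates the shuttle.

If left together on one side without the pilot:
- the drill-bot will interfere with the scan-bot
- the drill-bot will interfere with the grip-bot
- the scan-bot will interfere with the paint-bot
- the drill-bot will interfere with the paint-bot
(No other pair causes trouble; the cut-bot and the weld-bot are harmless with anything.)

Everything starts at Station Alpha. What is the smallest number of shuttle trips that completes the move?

Counting alone: the pilot can take at most 2 across per trip to Station Beta, so moving all 6 needs at least 3 loaded trips out, with a return between consecutive ones — at least 5 crossings.
The safety rule pushes this higher. Following every safe sequence of crossings, the most of the 6 that can be at Station Beta as the shuttle arrives there on crossings 5, 7 is 4, 5 respectively — never all 6.
So no plan with fewer than 9 crossings exists, and this one achieves 9:
1. Pilot goes to Station Beta with the drill-bot and the scan-bot.
2. Pilot goes back to Station Alpha with the scan-bot.
3. Pilot goes to Station Beta with the cut-bot and the scan-bot.
4. Pilot goes back to Station Alpha with the scan-bot.
5. Pilot goes to Station Beta with the grip-bot and the scan-bot.
6. Pilot goes back to Station Alpha with the drill-bot.
7. Pilot goes to Station Beta with the paint-bot and the weld-bot.
8. Pilot goes back to Station Alpha with the scan-bot.
9. Pilot goes to Station Beta with the drill-bot and the scan-bot.

9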